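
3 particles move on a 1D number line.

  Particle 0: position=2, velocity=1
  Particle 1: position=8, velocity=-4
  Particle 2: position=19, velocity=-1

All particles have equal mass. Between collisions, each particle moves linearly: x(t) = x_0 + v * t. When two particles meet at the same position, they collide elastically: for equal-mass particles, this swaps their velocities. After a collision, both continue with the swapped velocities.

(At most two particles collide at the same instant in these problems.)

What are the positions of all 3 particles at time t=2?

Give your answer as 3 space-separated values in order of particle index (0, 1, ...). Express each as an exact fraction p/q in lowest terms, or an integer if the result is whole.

Answer: 0 4 17

Derivation:
Collision at t=6/5: particles 0 and 1 swap velocities; positions: p0=16/5 p1=16/5 p2=89/5; velocities now: v0=-4 v1=1 v2=-1
Advance to t=2 (no further collisions before then); velocities: v0=-4 v1=1 v2=-1; positions = 0 4 17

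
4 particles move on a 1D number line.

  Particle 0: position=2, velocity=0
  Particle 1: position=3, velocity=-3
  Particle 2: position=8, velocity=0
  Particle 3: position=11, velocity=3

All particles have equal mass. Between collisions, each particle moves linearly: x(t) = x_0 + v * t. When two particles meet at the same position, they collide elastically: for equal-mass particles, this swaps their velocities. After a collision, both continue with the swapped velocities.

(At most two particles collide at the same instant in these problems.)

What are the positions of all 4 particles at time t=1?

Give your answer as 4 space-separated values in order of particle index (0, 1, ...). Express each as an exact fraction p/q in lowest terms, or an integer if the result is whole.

Collision at t=1/3: particles 0 and 1 swap velocities; positions: p0=2 p1=2 p2=8 p3=12; velocities now: v0=-3 v1=0 v2=0 v3=3
Advance to t=1 (no further collisions before then); velocities: v0=-3 v1=0 v2=0 v3=3; positions = 0 2 8 14

Answer: 0 2 8 14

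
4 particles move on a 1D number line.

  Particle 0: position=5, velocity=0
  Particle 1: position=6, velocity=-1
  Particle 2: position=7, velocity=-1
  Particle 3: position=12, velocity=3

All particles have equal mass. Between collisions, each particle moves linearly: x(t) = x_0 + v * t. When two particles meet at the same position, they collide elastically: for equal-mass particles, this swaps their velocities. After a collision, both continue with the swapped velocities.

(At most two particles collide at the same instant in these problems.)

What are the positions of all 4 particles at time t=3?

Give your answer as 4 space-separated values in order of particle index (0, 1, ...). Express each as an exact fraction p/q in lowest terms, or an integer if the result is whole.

Answer: 3 4 5 21

Derivation:
Collision at t=1: particles 0 and 1 swap velocities; positions: p0=5 p1=5 p2=6 p3=15; velocities now: v0=-1 v1=0 v2=-1 v3=3
Collision at t=2: particles 1 and 2 swap velocities; positions: p0=4 p1=5 p2=5 p3=18; velocities now: v0=-1 v1=-1 v2=0 v3=3
Advance to t=3 (no further collisions before then); velocities: v0=-1 v1=-1 v2=0 v3=3; positions = 3 4 5 21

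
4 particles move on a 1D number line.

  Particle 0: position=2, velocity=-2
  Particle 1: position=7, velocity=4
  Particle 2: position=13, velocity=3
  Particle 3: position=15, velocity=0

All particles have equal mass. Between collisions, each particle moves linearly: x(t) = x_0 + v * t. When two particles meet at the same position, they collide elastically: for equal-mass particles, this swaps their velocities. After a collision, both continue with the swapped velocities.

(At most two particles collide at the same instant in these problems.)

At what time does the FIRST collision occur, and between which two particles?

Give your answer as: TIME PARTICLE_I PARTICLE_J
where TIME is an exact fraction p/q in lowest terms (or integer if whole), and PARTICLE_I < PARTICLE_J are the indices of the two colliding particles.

Pair (0,1): pos 2,7 vel -2,4 -> not approaching (rel speed -6 <= 0)
Pair (1,2): pos 7,13 vel 4,3 -> gap=6, closing at 1/unit, collide at t=6
Pair (2,3): pos 13,15 vel 3,0 -> gap=2, closing at 3/unit, collide at t=2/3
Earliest collision: t=2/3 between 2 and 3

Answer: 2/3 2 3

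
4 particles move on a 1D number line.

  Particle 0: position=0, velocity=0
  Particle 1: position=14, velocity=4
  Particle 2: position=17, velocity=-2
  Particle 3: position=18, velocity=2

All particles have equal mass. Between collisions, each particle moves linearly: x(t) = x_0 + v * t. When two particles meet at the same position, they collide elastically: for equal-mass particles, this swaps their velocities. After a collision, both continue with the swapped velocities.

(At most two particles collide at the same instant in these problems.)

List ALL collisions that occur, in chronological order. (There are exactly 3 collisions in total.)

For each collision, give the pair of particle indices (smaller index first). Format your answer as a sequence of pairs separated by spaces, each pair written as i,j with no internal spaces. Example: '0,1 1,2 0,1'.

Collision at t=1/2: particles 1 and 2 swap velocities; positions: p0=0 p1=16 p2=16 p3=19; velocities now: v0=0 v1=-2 v2=4 v3=2
Collision at t=2: particles 2 and 3 swap velocities; positions: p0=0 p1=13 p2=22 p3=22; velocities now: v0=0 v1=-2 v2=2 v3=4
Collision at t=17/2: particles 0 and 1 swap velocities; positions: p0=0 p1=0 p2=35 p3=48; velocities now: v0=-2 v1=0 v2=2 v3=4

Answer: 1,2 2,3 0,1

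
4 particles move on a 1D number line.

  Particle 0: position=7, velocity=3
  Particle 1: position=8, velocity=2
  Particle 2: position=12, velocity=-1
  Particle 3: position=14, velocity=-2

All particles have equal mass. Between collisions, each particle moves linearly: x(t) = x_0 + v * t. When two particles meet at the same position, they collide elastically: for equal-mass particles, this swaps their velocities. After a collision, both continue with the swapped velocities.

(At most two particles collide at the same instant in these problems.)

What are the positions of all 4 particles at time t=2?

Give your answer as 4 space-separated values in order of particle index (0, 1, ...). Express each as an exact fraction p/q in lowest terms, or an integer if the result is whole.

Answer: 10 10 12 13

Derivation:
Collision at t=1: particles 0 and 1 swap velocities; positions: p0=10 p1=10 p2=11 p3=12; velocities now: v0=2 v1=3 v2=-1 v3=-2
Collision at t=5/4: particles 1 and 2 swap velocities; positions: p0=21/2 p1=43/4 p2=43/4 p3=23/2; velocities now: v0=2 v1=-1 v2=3 v3=-2
Collision at t=4/3: particles 0 and 1 swap velocities; positions: p0=32/3 p1=32/3 p2=11 p3=34/3; velocities now: v0=-1 v1=2 v2=3 v3=-2
Collision at t=7/5: particles 2 and 3 swap velocities; positions: p0=53/5 p1=54/5 p2=56/5 p3=56/5; velocities now: v0=-1 v1=2 v2=-2 v3=3
Collision at t=3/2: particles 1 and 2 swap velocities; positions: p0=21/2 p1=11 p2=11 p3=23/2; velocities now: v0=-1 v1=-2 v2=2 v3=3
Collision at t=2: particles 0 and 1 swap velocities; positions: p0=10 p1=10 p2=12 p3=13; velocities now: v0=-2 v1=-1 v2=2 v3=3
Advance to t=2 (no further collisions before then); velocities: v0=-2 v1=-1 v2=2 v3=3; positions = 10 10 12 13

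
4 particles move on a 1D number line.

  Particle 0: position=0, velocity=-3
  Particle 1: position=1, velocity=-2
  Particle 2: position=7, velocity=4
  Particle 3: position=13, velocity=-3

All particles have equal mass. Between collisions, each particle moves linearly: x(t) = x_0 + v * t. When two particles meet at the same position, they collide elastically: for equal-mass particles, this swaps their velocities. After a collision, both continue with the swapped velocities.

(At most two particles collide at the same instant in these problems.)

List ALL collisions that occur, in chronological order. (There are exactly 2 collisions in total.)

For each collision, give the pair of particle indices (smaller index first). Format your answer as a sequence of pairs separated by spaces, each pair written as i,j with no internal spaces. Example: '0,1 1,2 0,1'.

Collision at t=6/7: particles 2 and 3 swap velocities; positions: p0=-18/7 p1=-5/7 p2=73/7 p3=73/7; velocities now: v0=-3 v1=-2 v2=-3 v3=4
Collision at t=12: particles 1 and 2 swap velocities; positions: p0=-36 p1=-23 p2=-23 p3=55; velocities now: v0=-3 v1=-3 v2=-2 v3=4

Answer: 2,3 1,2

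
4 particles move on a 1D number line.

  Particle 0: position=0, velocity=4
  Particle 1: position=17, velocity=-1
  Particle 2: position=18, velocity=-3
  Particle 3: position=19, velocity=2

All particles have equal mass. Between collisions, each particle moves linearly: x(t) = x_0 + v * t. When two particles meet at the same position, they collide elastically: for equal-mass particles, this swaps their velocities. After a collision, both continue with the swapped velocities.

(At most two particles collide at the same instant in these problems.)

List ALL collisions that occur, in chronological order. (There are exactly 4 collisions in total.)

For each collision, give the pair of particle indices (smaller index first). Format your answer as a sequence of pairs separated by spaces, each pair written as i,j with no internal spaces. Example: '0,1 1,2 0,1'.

Collision at t=1/2: particles 1 and 2 swap velocities; positions: p0=2 p1=33/2 p2=33/2 p3=20; velocities now: v0=4 v1=-3 v2=-1 v3=2
Collision at t=18/7: particles 0 and 1 swap velocities; positions: p0=72/7 p1=72/7 p2=101/7 p3=169/7; velocities now: v0=-3 v1=4 v2=-1 v3=2
Collision at t=17/5: particles 1 and 2 swap velocities; positions: p0=39/5 p1=68/5 p2=68/5 p3=129/5; velocities now: v0=-3 v1=-1 v2=4 v3=2
Collision at t=19/2: particles 2 and 3 swap velocities; positions: p0=-21/2 p1=15/2 p2=38 p3=38; velocities now: v0=-3 v1=-1 v2=2 v3=4

Answer: 1,2 0,1 1,2 2,3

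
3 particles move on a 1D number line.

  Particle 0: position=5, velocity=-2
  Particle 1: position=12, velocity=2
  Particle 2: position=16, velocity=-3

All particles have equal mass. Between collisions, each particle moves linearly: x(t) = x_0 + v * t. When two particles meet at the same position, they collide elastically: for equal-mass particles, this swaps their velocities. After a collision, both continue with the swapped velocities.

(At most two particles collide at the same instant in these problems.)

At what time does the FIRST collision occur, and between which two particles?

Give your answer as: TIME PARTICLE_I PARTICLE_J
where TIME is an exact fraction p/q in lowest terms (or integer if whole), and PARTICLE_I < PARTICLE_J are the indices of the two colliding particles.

Pair (0,1): pos 5,12 vel -2,2 -> not approaching (rel speed -4 <= 0)
Pair (1,2): pos 12,16 vel 2,-3 -> gap=4, closing at 5/unit, collide at t=4/5
Earliest collision: t=4/5 between 1 and 2

Answer: 4/5 1 2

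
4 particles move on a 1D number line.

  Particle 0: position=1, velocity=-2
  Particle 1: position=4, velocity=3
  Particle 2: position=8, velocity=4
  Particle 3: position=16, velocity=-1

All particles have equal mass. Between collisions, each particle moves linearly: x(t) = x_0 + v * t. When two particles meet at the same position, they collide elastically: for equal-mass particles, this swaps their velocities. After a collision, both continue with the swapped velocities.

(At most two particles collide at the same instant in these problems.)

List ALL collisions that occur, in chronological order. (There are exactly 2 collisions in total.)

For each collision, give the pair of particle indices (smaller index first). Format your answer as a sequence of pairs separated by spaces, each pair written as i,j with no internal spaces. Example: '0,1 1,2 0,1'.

Answer: 2,3 1,2

Derivation:
Collision at t=8/5: particles 2 and 3 swap velocities; positions: p0=-11/5 p1=44/5 p2=72/5 p3=72/5; velocities now: v0=-2 v1=3 v2=-1 v3=4
Collision at t=3: particles 1 and 2 swap velocities; positions: p0=-5 p1=13 p2=13 p3=20; velocities now: v0=-2 v1=-1 v2=3 v3=4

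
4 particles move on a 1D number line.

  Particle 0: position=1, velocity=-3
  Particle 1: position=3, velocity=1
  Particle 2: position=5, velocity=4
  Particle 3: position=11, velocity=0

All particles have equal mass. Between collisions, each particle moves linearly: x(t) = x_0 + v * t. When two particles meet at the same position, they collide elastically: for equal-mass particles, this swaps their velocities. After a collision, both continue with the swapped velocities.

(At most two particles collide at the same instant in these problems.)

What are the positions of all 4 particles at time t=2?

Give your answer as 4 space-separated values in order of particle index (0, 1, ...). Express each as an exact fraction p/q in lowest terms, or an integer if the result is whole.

Answer: -5 5 11 13

Derivation:
Collision at t=3/2: particles 2 and 3 swap velocities; positions: p0=-7/2 p1=9/2 p2=11 p3=11; velocities now: v0=-3 v1=1 v2=0 v3=4
Advance to t=2 (no further collisions before then); velocities: v0=-3 v1=1 v2=0 v3=4; positions = -5 5 11 13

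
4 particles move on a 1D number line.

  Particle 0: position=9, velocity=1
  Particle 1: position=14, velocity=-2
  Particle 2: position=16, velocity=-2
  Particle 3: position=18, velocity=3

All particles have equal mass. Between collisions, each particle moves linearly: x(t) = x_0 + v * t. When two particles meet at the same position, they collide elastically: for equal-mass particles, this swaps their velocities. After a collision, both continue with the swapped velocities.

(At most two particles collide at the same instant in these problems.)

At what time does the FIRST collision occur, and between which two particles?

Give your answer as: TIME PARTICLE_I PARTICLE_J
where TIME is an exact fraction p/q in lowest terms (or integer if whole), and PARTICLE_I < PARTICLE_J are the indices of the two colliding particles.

Pair (0,1): pos 9,14 vel 1,-2 -> gap=5, closing at 3/unit, collide at t=5/3
Pair (1,2): pos 14,16 vel -2,-2 -> not approaching (rel speed 0 <= 0)
Pair (2,3): pos 16,18 vel -2,3 -> not approaching (rel speed -5 <= 0)
Earliest collision: t=5/3 between 0 and 1

Answer: 5/3 0 1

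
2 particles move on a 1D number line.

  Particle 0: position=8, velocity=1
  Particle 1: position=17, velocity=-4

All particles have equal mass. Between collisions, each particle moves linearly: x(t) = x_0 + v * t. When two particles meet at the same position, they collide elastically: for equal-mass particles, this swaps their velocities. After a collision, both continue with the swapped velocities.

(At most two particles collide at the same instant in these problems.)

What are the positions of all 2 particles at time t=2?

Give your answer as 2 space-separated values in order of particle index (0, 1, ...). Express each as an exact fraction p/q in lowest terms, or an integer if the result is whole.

Answer: 9 10

Derivation:
Collision at t=9/5: particles 0 and 1 swap velocities; positions: p0=49/5 p1=49/5; velocities now: v0=-4 v1=1
Advance to t=2 (no further collisions before then); velocities: v0=-4 v1=1; positions = 9 10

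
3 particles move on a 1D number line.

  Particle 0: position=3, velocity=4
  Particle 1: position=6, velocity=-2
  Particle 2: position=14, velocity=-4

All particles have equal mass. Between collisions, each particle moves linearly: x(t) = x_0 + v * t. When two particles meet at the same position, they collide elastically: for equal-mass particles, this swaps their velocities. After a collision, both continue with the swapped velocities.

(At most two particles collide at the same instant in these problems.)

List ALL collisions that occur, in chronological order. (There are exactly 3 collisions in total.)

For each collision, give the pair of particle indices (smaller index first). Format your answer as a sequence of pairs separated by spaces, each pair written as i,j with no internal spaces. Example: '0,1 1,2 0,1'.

Answer: 0,1 1,2 0,1

Derivation:
Collision at t=1/2: particles 0 and 1 swap velocities; positions: p0=5 p1=5 p2=12; velocities now: v0=-2 v1=4 v2=-4
Collision at t=11/8: particles 1 and 2 swap velocities; positions: p0=13/4 p1=17/2 p2=17/2; velocities now: v0=-2 v1=-4 v2=4
Collision at t=4: particles 0 and 1 swap velocities; positions: p0=-2 p1=-2 p2=19; velocities now: v0=-4 v1=-2 v2=4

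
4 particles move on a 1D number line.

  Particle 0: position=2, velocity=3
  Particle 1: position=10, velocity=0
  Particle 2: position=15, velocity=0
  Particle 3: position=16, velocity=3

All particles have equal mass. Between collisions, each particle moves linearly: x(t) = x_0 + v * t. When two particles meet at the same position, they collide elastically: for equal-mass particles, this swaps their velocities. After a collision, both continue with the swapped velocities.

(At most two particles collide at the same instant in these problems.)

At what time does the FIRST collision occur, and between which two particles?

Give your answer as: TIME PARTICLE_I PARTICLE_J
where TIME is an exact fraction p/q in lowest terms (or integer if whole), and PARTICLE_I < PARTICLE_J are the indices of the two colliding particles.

Pair (0,1): pos 2,10 vel 3,0 -> gap=8, closing at 3/unit, collide at t=8/3
Pair (1,2): pos 10,15 vel 0,0 -> not approaching (rel speed 0 <= 0)
Pair (2,3): pos 15,16 vel 0,3 -> not approaching (rel speed -3 <= 0)
Earliest collision: t=8/3 between 0 and 1

Answer: 8/3 0 1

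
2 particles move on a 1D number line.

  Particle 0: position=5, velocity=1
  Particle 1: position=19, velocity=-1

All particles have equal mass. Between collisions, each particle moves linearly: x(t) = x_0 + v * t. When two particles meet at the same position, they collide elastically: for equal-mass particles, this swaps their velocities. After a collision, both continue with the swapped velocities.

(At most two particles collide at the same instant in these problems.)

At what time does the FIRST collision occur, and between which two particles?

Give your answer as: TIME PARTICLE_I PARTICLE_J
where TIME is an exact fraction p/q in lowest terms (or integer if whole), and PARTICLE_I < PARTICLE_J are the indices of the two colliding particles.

Answer: 7 0 1

Derivation:
Pair (0,1): pos 5,19 vel 1,-1 -> gap=14, closing at 2/unit, collide at t=7
Earliest collision: t=7 between 0 and 1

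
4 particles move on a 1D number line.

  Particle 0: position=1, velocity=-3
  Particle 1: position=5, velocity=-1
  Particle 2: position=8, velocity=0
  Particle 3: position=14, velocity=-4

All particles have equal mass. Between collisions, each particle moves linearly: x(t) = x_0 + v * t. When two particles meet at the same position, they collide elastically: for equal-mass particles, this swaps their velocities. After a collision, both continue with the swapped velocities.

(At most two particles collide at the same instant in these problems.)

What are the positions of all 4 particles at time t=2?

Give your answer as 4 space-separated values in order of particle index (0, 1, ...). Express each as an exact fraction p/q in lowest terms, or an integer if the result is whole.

Collision at t=3/2: particles 2 and 3 swap velocities; positions: p0=-7/2 p1=7/2 p2=8 p3=8; velocities now: v0=-3 v1=-1 v2=-4 v3=0
Advance to t=2 (no further collisions before then); velocities: v0=-3 v1=-1 v2=-4 v3=0; positions = -5 3 6 8

Answer: -5 3 6 8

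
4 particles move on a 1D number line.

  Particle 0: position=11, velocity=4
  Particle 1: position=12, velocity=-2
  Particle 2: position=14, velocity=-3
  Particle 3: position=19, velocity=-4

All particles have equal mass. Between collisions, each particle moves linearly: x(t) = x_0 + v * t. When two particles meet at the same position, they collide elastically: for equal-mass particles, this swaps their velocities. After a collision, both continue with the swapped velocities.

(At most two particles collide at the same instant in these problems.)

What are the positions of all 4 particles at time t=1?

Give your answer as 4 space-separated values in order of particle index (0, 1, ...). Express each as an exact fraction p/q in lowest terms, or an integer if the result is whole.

Answer: 10 11 15 15

Derivation:
Collision at t=1/6: particles 0 and 1 swap velocities; positions: p0=35/3 p1=35/3 p2=27/2 p3=55/3; velocities now: v0=-2 v1=4 v2=-3 v3=-4
Collision at t=3/7: particles 1 and 2 swap velocities; positions: p0=78/7 p1=89/7 p2=89/7 p3=121/7; velocities now: v0=-2 v1=-3 v2=4 v3=-4
Collision at t=1: particles 2 and 3 swap velocities; positions: p0=10 p1=11 p2=15 p3=15; velocities now: v0=-2 v1=-3 v2=-4 v3=4
Advance to t=1 (no further collisions before then); velocities: v0=-2 v1=-3 v2=-4 v3=4; positions = 10 11 15 15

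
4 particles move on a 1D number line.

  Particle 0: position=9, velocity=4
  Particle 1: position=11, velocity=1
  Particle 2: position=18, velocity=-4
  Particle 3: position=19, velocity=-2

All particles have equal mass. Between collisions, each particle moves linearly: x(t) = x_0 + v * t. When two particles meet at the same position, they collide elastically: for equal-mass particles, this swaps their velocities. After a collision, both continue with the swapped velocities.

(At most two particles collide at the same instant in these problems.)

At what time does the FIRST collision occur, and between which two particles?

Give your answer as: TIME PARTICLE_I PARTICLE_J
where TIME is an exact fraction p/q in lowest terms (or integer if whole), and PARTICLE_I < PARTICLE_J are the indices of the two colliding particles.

Pair (0,1): pos 9,11 vel 4,1 -> gap=2, closing at 3/unit, collide at t=2/3
Pair (1,2): pos 11,18 vel 1,-4 -> gap=7, closing at 5/unit, collide at t=7/5
Pair (2,3): pos 18,19 vel -4,-2 -> not approaching (rel speed -2 <= 0)
Earliest collision: t=2/3 between 0 and 1

Answer: 2/3 0 1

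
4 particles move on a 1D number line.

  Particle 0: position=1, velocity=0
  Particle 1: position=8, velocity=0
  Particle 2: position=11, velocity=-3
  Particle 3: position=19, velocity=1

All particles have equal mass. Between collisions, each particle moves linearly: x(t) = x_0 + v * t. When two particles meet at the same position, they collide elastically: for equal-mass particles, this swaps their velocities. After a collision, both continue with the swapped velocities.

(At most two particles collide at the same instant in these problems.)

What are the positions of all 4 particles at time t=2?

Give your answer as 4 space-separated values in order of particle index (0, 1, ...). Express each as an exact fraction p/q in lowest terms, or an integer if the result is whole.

Answer: 1 5 8 21

Derivation:
Collision at t=1: particles 1 and 2 swap velocities; positions: p0=1 p1=8 p2=8 p3=20; velocities now: v0=0 v1=-3 v2=0 v3=1
Advance to t=2 (no further collisions before then); velocities: v0=0 v1=-3 v2=0 v3=1; positions = 1 5 8 21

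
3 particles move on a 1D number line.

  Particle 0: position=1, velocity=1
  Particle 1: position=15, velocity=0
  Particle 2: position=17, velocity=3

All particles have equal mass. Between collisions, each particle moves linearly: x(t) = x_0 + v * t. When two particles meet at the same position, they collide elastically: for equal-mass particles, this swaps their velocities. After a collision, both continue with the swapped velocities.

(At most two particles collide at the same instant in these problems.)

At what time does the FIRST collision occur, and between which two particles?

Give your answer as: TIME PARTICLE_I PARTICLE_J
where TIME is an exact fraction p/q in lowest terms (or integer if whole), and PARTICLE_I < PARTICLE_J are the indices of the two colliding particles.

Answer: 14 0 1

Derivation:
Pair (0,1): pos 1,15 vel 1,0 -> gap=14, closing at 1/unit, collide at t=14
Pair (1,2): pos 15,17 vel 0,3 -> not approaching (rel speed -3 <= 0)
Earliest collision: t=14 between 0 and 1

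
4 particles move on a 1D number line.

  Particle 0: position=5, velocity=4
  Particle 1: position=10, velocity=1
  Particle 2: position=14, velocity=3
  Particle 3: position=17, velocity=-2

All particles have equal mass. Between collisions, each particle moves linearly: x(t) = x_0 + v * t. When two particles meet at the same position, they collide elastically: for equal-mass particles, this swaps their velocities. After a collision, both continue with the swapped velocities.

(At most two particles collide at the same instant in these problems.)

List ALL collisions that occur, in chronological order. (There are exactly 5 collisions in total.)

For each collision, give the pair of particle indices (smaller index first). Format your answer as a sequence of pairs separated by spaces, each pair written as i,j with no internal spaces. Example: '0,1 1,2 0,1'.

Collision at t=3/5: particles 2 and 3 swap velocities; positions: p0=37/5 p1=53/5 p2=79/5 p3=79/5; velocities now: v0=4 v1=1 v2=-2 v3=3
Collision at t=5/3: particles 0 and 1 swap velocities; positions: p0=35/3 p1=35/3 p2=41/3 p3=19; velocities now: v0=1 v1=4 v2=-2 v3=3
Collision at t=2: particles 1 and 2 swap velocities; positions: p0=12 p1=13 p2=13 p3=20; velocities now: v0=1 v1=-2 v2=4 v3=3
Collision at t=7/3: particles 0 and 1 swap velocities; positions: p0=37/3 p1=37/3 p2=43/3 p3=21; velocities now: v0=-2 v1=1 v2=4 v3=3
Collision at t=9: particles 2 and 3 swap velocities; positions: p0=-1 p1=19 p2=41 p3=41; velocities now: v0=-2 v1=1 v2=3 v3=4

Answer: 2,3 0,1 1,2 0,1 2,3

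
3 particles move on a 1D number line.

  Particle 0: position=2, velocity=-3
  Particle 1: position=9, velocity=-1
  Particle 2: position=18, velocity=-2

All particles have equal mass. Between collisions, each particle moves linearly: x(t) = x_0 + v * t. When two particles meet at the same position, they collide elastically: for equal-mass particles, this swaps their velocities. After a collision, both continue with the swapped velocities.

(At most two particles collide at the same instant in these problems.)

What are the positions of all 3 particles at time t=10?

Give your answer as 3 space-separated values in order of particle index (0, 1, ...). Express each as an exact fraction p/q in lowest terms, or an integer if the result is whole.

Answer: -28 -2 -1

Derivation:
Collision at t=9: particles 1 and 2 swap velocities; positions: p0=-25 p1=0 p2=0; velocities now: v0=-3 v1=-2 v2=-1
Advance to t=10 (no further collisions before then); velocities: v0=-3 v1=-2 v2=-1; positions = -28 -2 -1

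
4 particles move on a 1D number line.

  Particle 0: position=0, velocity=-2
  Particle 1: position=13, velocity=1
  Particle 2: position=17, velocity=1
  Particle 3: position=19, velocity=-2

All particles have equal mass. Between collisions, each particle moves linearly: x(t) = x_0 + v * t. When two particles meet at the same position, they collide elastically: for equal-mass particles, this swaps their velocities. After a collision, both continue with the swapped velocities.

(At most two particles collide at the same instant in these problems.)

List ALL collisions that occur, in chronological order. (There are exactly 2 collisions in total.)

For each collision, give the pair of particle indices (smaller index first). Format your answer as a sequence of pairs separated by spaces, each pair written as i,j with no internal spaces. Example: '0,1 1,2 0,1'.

Collision at t=2/3: particles 2 and 3 swap velocities; positions: p0=-4/3 p1=41/3 p2=53/3 p3=53/3; velocities now: v0=-2 v1=1 v2=-2 v3=1
Collision at t=2: particles 1 and 2 swap velocities; positions: p0=-4 p1=15 p2=15 p3=19; velocities now: v0=-2 v1=-2 v2=1 v3=1

Answer: 2,3 1,2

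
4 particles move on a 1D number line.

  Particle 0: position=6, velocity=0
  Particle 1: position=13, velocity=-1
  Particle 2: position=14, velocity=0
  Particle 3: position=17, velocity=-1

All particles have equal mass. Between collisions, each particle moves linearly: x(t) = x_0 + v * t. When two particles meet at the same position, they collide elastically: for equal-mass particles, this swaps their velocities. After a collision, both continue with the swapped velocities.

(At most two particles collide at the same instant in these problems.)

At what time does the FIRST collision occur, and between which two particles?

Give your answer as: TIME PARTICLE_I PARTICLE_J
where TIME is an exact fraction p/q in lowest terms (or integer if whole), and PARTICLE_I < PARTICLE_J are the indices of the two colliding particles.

Answer: 3 2 3

Derivation:
Pair (0,1): pos 6,13 vel 0,-1 -> gap=7, closing at 1/unit, collide at t=7
Pair (1,2): pos 13,14 vel -1,0 -> not approaching (rel speed -1 <= 0)
Pair (2,3): pos 14,17 vel 0,-1 -> gap=3, closing at 1/unit, collide at t=3
Earliest collision: t=3 between 2 and 3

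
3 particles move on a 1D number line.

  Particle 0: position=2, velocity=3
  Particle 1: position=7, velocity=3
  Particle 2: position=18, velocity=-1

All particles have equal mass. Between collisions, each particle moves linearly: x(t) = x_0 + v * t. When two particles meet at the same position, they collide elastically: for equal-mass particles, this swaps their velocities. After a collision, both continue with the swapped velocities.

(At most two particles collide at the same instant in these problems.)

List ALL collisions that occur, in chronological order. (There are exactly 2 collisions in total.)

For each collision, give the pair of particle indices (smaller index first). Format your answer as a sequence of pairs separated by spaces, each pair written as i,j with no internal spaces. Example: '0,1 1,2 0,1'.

Collision at t=11/4: particles 1 and 2 swap velocities; positions: p0=41/4 p1=61/4 p2=61/4; velocities now: v0=3 v1=-1 v2=3
Collision at t=4: particles 0 and 1 swap velocities; positions: p0=14 p1=14 p2=19; velocities now: v0=-1 v1=3 v2=3

Answer: 1,2 0,1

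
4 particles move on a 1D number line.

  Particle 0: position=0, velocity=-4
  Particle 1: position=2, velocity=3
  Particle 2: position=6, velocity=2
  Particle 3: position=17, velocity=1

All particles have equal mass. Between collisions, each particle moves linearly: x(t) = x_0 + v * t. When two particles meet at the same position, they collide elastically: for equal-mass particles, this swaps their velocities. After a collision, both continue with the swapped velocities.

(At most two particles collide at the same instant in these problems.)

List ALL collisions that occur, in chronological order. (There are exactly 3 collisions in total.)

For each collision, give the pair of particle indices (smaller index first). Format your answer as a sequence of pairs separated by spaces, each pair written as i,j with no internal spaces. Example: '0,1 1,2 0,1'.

Answer: 1,2 2,3 1,2

Derivation:
Collision at t=4: particles 1 and 2 swap velocities; positions: p0=-16 p1=14 p2=14 p3=21; velocities now: v0=-4 v1=2 v2=3 v3=1
Collision at t=15/2: particles 2 and 3 swap velocities; positions: p0=-30 p1=21 p2=49/2 p3=49/2; velocities now: v0=-4 v1=2 v2=1 v3=3
Collision at t=11: particles 1 and 2 swap velocities; positions: p0=-44 p1=28 p2=28 p3=35; velocities now: v0=-4 v1=1 v2=2 v3=3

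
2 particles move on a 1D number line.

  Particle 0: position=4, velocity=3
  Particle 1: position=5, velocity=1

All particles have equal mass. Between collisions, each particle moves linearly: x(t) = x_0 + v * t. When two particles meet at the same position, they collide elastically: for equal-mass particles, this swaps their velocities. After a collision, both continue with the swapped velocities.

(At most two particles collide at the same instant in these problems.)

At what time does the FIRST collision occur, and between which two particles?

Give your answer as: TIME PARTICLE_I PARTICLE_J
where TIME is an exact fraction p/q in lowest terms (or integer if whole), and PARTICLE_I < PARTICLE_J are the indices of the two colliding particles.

Pair (0,1): pos 4,5 vel 3,1 -> gap=1, closing at 2/unit, collide at t=1/2
Earliest collision: t=1/2 between 0 and 1

Answer: 1/2 0 1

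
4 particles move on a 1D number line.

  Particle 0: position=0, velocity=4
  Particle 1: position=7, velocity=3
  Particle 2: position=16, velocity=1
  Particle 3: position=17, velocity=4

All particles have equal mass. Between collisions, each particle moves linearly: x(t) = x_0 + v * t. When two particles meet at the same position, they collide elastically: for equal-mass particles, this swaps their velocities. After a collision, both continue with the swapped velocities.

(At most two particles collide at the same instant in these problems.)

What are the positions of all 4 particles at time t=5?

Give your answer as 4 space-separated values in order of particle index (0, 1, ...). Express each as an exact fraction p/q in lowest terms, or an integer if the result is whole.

Answer: 20 21 22 37

Derivation:
Collision at t=9/2: particles 1 and 2 swap velocities; positions: p0=18 p1=41/2 p2=41/2 p3=35; velocities now: v0=4 v1=1 v2=3 v3=4
Advance to t=5 (no further collisions before then); velocities: v0=4 v1=1 v2=3 v3=4; positions = 20 21 22 37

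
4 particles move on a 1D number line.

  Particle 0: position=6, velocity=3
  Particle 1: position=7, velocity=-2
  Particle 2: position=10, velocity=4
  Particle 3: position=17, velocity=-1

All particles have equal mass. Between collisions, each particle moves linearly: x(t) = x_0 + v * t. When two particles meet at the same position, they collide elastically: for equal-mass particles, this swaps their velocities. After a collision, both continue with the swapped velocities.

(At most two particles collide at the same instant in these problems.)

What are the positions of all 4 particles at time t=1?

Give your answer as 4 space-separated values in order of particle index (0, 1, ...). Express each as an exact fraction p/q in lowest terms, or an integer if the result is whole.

Collision at t=1/5: particles 0 and 1 swap velocities; positions: p0=33/5 p1=33/5 p2=54/5 p3=84/5; velocities now: v0=-2 v1=3 v2=4 v3=-1
Advance to t=1 (no further collisions before then); velocities: v0=-2 v1=3 v2=4 v3=-1; positions = 5 9 14 16

Answer: 5 9 14 16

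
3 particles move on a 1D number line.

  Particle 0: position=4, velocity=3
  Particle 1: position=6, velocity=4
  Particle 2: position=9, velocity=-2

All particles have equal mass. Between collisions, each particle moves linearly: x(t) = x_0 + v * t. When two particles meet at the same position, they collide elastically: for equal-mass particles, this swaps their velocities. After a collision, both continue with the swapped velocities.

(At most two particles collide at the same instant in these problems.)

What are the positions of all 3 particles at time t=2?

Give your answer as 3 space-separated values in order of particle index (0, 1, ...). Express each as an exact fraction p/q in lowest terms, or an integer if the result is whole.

Answer: 5 10 14

Derivation:
Collision at t=1/2: particles 1 and 2 swap velocities; positions: p0=11/2 p1=8 p2=8; velocities now: v0=3 v1=-2 v2=4
Collision at t=1: particles 0 and 1 swap velocities; positions: p0=7 p1=7 p2=10; velocities now: v0=-2 v1=3 v2=4
Advance to t=2 (no further collisions before then); velocities: v0=-2 v1=3 v2=4; positions = 5 10 14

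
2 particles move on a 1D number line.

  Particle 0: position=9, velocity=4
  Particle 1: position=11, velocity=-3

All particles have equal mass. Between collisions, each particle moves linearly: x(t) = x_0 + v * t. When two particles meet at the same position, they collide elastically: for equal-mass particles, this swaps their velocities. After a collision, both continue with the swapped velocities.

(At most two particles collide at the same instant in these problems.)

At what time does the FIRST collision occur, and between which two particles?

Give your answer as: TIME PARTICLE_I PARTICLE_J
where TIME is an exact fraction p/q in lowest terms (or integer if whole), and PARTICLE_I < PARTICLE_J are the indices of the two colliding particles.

Pair (0,1): pos 9,11 vel 4,-3 -> gap=2, closing at 7/unit, collide at t=2/7
Earliest collision: t=2/7 between 0 and 1

Answer: 2/7 0 1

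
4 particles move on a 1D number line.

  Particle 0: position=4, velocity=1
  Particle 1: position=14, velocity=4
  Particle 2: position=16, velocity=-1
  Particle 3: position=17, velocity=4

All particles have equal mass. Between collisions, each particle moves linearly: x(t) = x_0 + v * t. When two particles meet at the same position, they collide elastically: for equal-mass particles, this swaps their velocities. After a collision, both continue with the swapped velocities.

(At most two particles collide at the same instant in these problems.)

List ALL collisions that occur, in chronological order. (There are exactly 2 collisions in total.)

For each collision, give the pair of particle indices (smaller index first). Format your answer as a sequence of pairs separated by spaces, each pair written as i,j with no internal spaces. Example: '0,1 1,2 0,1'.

Collision at t=2/5: particles 1 and 2 swap velocities; positions: p0=22/5 p1=78/5 p2=78/5 p3=93/5; velocities now: v0=1 v1=-1 v2=4 v3=4
Collision at t=6: particles 0 and 1 swap velocities; positions: p0=10 p1=10 p2=38 p3=41; velocities now: v0=-1 v1=1 v2=4 v3=4

Answer: 1,2 0,1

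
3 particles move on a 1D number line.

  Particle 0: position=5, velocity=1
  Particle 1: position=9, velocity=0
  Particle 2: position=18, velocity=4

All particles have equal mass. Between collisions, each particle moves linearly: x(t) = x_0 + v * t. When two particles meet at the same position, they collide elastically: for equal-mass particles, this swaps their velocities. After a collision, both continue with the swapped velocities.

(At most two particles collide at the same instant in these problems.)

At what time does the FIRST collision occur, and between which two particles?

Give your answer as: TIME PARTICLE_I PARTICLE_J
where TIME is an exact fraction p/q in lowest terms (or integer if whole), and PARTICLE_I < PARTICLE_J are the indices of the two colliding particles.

Pair (0,1): pos 5,9 vel 1,0 -> gap=4, closing at 1/unit, collide at t=4
Pair (1,2): pos 9,18 vel 0,4 -> not approaching (rel speed -4 <= 0)
Earliest collision: t=4 between 0 and 1

Answer: 4 0 1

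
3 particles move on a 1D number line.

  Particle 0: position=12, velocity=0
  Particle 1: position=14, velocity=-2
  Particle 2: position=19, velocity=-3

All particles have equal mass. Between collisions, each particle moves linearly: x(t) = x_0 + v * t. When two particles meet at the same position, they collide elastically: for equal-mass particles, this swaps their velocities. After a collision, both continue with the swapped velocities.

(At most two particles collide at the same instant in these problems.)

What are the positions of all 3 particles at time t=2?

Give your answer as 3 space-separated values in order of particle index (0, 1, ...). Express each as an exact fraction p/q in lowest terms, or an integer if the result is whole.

Collision at t=1: particles 0 and 1 swap velocities; positions: p0=12 p1=12 p2=16; velocities now: v0=-2 v1=0 v2=-3
Advance to t=2 (no further collisions before then); velocities: v0=-2 v1=0 v2=-3; positions = 10 12 13

Answer: 10 12 13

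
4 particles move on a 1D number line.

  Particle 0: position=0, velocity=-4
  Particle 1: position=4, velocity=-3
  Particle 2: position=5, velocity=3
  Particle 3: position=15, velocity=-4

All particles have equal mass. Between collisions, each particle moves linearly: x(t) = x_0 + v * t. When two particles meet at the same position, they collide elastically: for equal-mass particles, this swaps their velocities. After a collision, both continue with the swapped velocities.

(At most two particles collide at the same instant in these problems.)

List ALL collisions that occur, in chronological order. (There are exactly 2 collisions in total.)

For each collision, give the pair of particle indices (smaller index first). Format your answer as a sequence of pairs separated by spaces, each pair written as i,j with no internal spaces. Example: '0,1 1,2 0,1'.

Answer: 2,3 1,2

Derivation:
Collision at t=10/7: particles 2 and 3 swap velocities; positions: p0=-40/7 p1=-2/7 p2=65/7 p3=65/7; velocities now: v0=-4 v1=-3 v2=-4 v3=3
Collision at t=11: particles 1 and 2 swap velocities; positions: p0=-44 p1=-29 p2=-29 p3=38; velocities now: v0=-4 v1=-4 v2=-3 v3=3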